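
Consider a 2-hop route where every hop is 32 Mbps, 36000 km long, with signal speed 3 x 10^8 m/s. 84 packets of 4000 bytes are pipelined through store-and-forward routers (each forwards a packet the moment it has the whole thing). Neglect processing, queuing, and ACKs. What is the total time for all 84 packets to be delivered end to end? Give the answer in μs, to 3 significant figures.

325000 μs

Per-hop transmission t_tx = L/R = 32000/32000000 = 1000 μs.
Per-hop propagation t_prop = 36000000/300000000 = 120000 μs.
Pipeline fill: first packet needs 2·t_tx to clear all hops; remaining 83 packets each add one t_tx.
Total = (2+84-1)·t_tx + 2·t_prop = 85·1000 + 2·120000 = 325000 μs.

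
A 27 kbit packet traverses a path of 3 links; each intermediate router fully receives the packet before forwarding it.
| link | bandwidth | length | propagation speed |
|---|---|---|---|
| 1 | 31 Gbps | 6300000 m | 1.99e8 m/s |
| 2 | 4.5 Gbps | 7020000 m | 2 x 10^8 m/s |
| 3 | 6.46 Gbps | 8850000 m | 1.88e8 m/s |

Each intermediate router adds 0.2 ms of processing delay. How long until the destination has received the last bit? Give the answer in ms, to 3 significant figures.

L = 27000 bits.
Transmission delays (L/R per hop): 0.000870968, 0.006, 0.00417957 ms; sum = 0.0110505 ms.
Propagation delays (d/s per hop): 31.6583, 35.1, 47.0745 ms; sum = 113.833 ms.
Processing at 2 router(s): 2 × 0.2 ms = 0.4 ms.
End-to-end = 114 ms.

114 ms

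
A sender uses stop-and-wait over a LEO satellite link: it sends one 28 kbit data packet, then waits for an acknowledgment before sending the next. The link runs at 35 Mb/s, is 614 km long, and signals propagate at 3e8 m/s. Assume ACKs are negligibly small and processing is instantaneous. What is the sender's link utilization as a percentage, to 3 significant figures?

16.3 %

t_tx = L/R = 28000/35000000 = 0.0008 s.
t_prop = 614000/300000000 = 0.00204667 s; RTT = 0.00409333 s.
Cycle = t_tx + RTT = 0.00489333 s.
Utilization = t_tx / cycle = 0.0008/0.00489333 = 16.3 %.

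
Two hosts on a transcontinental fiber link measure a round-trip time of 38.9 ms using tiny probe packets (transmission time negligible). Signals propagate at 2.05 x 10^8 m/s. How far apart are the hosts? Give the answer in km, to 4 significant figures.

3987 km

One-way propagation = RTT/2 = 19.45 ms.
d = s × t = 2.05e+08 × 0.01945 = 3987 km.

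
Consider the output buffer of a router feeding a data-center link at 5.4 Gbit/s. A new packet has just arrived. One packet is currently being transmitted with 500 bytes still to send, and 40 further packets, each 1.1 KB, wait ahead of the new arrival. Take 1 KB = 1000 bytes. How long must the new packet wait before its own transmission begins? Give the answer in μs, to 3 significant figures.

65.9 μs

Each queued packet: L/R = 8800/5400000000 = 1.62963 μs.
40 queued → 65.1852 μs.
Plus remaining 4000 bits of current packet: 0.740741 μs.
Queuing delay = 65.9 μs.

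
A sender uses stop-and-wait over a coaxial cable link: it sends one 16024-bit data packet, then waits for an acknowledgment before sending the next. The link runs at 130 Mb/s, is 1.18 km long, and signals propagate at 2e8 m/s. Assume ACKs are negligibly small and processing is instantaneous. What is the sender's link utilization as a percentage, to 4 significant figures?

t_tx = L/R = 16024/130000000 = 0.000123262 s.
t_prop = 1180/200000000 = 5.9e-06 s; RTT = 1.18e-05 s.
Cycle = t_tx + RTT = 0.000135062 s.
Utilization = t_tx / cycle = 0.000123262/0.000135062 = 91.26 %.

91.26 %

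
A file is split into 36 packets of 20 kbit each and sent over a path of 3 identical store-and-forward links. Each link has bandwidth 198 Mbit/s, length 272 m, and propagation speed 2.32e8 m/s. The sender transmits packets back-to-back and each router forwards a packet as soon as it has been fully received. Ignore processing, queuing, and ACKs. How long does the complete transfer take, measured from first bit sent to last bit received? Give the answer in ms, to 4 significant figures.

3.842 ms

Per-hop transmission t_tx = L/R = 20000/198000000 = 0.10101 ms.
Per-hop propagation t_prop = 272/2.32e+08 = 0.00117241 ms.
Pipeline fill: first packet needs 3·t_tx to clear all hops; remaining 35 packets each add one t_tx.
Total = (3+36-1)·t_tx + 3·t_prop = 38·0.10101 + 3·0.00117241 = 3.842 ms.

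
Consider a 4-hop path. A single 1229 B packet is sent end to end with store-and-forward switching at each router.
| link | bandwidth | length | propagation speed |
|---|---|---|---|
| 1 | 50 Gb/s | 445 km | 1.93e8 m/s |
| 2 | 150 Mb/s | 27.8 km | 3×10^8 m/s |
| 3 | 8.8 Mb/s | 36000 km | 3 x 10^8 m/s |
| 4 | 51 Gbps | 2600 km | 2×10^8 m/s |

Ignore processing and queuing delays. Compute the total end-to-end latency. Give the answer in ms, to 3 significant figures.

137 ms

L = 1229 × 8 = 9832 bits.
Transmission delays (L/R per hop): 0.00019664, 0.0655467, 1.11727, 0.000192784 ms; sum = 1.18321 ms.
Propagation delays (d/s per hop): 2.3057, 0.0926667, 120, 13 ms; sum = 135.398 ms.
End-to-end = 137 ms.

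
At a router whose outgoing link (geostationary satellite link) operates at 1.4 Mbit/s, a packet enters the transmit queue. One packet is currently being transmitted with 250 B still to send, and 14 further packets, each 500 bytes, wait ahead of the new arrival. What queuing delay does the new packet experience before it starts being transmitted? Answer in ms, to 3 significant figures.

41.4 ms

Each queued packet: L/R = 4000/1400000 = 2.85714 ms.
14 queued → 40 ms.
Plus remaining 2000 bits of current packet: 1.42857 ms.
Queuing delay = 41.4 ms.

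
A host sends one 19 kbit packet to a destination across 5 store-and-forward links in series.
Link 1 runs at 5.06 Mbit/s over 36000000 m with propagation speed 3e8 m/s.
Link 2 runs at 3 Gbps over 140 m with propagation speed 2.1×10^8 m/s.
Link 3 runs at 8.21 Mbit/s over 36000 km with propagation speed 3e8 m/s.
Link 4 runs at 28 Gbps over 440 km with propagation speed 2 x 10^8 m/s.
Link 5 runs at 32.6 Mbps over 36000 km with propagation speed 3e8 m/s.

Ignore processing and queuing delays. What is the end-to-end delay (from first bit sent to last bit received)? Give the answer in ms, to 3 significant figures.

L = 19000 bits.
Transmission delays (L/R per hop): 3.75494, 0.00633333, 2.31425, 0.000678571, 0.582822 ms; sum = 6.65903 ms.
Propagation delays (d/s per hop): 120, 0.000666667, 120, 2.2, 120 ms; sum = 362.201 ms.
End-to-end = 369 ms.

369 ms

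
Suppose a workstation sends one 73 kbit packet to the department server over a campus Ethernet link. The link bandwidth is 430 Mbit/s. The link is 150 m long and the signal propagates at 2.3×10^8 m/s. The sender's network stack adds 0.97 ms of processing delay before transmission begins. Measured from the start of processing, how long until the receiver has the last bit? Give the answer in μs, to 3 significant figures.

L = 73000 bits.
Transmission delay = L/R = 73000 / 430000000 = 169.767 μs.
Propagation delay = d/s = 150 m / 2.3e+08 m/s = 0.652174 μs.
Plus processing delay 0.97 ms = 970 μs.
Total = 1140 μs.

1140 μs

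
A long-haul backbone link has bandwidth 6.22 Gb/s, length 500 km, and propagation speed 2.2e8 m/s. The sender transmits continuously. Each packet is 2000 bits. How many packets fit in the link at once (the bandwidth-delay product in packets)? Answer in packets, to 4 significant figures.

Propagation delay = 500000 / 2.2e+08 = 0.00227273 s.
BDP = R × t_prop = 6220000000 × 0.00227273 = 14136400 bits.
In packets of 2000 bits: 7068 packets.

7068 packets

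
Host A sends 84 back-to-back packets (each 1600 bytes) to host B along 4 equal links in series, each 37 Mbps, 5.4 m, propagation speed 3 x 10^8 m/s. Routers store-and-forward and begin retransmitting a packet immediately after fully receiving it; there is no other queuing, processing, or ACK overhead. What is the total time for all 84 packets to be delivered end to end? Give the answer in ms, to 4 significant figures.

30.10 ms

Per-hop transmission t_tx = L/R = 12800/37000000 = 0.345946 ms.
Per-hop propagation t_prop = 5.4/300000000 = 1.8e-05 ms.
Pipeline fill: first packet needs 4·t_tx to clear all hops; remaining 83 packets each add one t_tx.
Total = (4+84-1)·t_tx + 4·t_prop = 87·0.345946 + 4·1.8e-05 = 30.10 ms.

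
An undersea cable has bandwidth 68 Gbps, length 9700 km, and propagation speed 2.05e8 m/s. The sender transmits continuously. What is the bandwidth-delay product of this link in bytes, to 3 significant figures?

402000000 bytes

Propagation delay = 9700000 / 2.05e+08 = 0.0473171 s.
BDP = R × t_prop = 68000000000 × 0.0473171 = 3217560000 bits.
In bytes: 3217560000/8 = 402000000 bytes.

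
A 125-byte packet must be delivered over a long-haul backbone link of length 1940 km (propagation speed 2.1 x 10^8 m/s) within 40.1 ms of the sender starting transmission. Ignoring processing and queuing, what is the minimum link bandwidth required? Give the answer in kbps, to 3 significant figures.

32.4 kbps

L = 1000 bits.
Propagation delay = 1940000 / 210000000 = 9.2381 ms.
Transmission budget = 40.1 − 9.2381 = 30.8619 ms.
R ≥ L / t_tx = 1000 bits / 0.0308619 s = 32.4 kbps.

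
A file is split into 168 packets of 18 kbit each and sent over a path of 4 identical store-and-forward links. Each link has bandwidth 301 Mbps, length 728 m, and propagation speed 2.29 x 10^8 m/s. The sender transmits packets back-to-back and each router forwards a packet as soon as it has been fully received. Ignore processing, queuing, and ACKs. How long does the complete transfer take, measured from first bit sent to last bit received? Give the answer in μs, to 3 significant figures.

Per-hop transmission t_tx = L/R = 18000/301000000 = 59.8007 μs.
Per-hop propagation t_prop = 728/229000000 = 3.17904 μs.
Pipeline fill: first packet needs 4·t_tx to clear all hops; remaining 167 packets each add one t_tx.
Total = (4+168-1)·t_tx + 4·t_prop = 171·59.8007 + 4·3.17904 = 10200 μs.

10200 μs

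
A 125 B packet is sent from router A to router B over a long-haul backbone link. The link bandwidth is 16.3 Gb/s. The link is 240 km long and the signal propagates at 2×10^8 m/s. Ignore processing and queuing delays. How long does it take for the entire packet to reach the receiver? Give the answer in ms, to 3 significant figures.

L = 125 × 8 = 1000 bits.
Transmission delay = L/R = 1000 / 16300000000 = 6.13497e-05 ms.
Propagation delay = d/s = 240000 m / 200000000 m/s = 1.2 ms.
Total = 1.20 ms.

1.20 ms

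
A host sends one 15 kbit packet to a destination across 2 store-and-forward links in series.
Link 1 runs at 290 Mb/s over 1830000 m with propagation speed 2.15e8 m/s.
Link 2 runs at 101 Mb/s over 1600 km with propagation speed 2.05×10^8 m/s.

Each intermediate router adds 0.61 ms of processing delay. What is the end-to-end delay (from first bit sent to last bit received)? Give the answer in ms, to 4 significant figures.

L = 15000 bits.
Transmission delays (L/R per hop): 0.0517241, 0.148515 ms; sum = 0.200239 ms.
Propagation delays (d/s per hop): 8.51163, 7.80488 ms; sum = 16.3165 ms.
Processing at 1 router(s): 1 × 0.61 ms = 0.61 ms.
End-to-end = 17.13 ms.

17.13 ms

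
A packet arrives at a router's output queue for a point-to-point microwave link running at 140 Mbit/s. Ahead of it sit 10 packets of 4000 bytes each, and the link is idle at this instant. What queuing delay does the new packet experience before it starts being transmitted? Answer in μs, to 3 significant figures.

Each queued packet: L/R = 32000/140000000 = 228.571 μs.
10 queued → 2285.71 μs.
Queuing delay = 2290 μs.

2290 μs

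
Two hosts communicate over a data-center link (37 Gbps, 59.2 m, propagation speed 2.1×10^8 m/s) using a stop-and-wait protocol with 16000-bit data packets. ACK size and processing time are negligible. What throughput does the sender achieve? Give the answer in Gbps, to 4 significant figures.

t_tx = L/R = 16000/37000000000 = 4.32432e-07 s.
t_prop = 59.2/210000000 = 2.81905e-07 s; RTT = 5.6381e-07 s.
Cycle = t_tx + RTT = 9.96242e-07 s.
Throughput = L / cycle = 16000 / 9.96242e-07 = 16.06 Gbps.

16.06 Gbps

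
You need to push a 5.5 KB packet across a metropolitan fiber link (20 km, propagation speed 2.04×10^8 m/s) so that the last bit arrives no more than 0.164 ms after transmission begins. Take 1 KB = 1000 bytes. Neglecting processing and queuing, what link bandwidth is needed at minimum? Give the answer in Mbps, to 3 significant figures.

667 Mbps

L = 44000 bits.
Propagation delay = 20000 / 204000000 = 0.0980392 ms.
Transmission budget = 0.164 − 0.0980392 = 0.0659608 ms.
R ≥ L / t_tx = 44000 bits / 6.59608e-05 s = 667 Mbps.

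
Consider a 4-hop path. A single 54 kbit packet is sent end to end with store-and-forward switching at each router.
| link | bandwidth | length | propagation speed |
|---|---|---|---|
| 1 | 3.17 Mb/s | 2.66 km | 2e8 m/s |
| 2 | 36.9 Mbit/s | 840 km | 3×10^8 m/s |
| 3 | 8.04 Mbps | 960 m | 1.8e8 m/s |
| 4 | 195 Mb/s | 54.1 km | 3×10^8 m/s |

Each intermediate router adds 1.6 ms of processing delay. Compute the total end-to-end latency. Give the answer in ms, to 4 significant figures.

L = 54000 bits.
Transmission delays (L/R per hop): 17.0347, 1.46341, 6.71642, 0.276923 ms; sum = 25.4915 ms.
Propagation delays (d/s per hop): 0.0133, 2.8, 0.00533333, 0.180333 ms; sum = 2.99897 ms.
Processing at 3 router(s): 3 × 1.6 ms = 4.8 ms.
End-to-end = 33.29 ms.

33.29 ms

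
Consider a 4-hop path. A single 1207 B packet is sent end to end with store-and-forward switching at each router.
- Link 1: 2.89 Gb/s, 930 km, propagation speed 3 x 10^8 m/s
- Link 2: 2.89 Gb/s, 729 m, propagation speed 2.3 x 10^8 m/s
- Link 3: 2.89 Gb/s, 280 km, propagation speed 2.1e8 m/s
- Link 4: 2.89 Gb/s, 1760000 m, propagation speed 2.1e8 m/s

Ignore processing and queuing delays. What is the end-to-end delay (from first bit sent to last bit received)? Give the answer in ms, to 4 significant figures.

12.83 ms

L = 1207 × 8 = 9656 bits.
Transmission delay per hop = L/R = 9656/2890000000 = 0.00334118 ms; 4 hops → 0.0133647 ms.
Propagation delays (d/s per hop): 3.1, 0.00316957, 1.33333, 8.38095 ms; sum = 12.8175 ms.
End-to-end = 12.83 ms.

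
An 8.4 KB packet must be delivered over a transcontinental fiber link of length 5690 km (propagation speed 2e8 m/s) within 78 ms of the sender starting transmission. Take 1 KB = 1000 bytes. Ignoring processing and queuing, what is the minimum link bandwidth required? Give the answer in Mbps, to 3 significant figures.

1.36 Mbps

L = 67200 bits.
Propagation delay = 5690000 / 200000000 = 28.45 ms.
Transmission budget = 78 − 28.45 = 49.55 ms.
R ≥ L / t_tx = 67200 bits / 0.04955 s = 1.36 Mbps.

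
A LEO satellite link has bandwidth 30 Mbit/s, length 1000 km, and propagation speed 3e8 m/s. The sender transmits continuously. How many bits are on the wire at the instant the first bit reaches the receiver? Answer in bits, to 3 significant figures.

100000 bits

Propagation delay = 1000000 / 300000000 = 0.00333333 s.
BDP = R × t_prop = 30000000 × 0.00333333 = 100000 bits.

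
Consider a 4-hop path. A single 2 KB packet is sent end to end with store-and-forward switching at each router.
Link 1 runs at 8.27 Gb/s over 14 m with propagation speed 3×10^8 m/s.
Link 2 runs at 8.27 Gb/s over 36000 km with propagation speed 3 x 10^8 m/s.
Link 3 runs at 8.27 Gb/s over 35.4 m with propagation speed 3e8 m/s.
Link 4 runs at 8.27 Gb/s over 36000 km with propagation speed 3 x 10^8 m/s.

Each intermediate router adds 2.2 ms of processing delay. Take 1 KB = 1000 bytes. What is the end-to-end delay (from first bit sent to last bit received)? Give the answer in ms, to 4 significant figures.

246.6 ms

L = 16000 bits.
Transmission delay per hop = L/R = 16000/8270000000 = 0.0019347 ms; 4 hops → 0.00773881 ms.
Propagation delays (d/s per hop): 4.66667e-05, 120, 0.000118, 120 ms; sum = 240 ms.
Processing at 3 router(s): 3 × 2.2 ms = 6.6 ms.
End-to-end = 246.6 ms.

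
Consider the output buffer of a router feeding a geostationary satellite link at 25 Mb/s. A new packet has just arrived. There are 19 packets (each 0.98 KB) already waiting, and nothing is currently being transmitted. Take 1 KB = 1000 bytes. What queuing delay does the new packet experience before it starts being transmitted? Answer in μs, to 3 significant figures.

5960 μs

Each queued packet: L/R = 7840/25000000 = 313.6 μs.
19 queued → 5958.4 μs.
Queuing delay = 5960 μs.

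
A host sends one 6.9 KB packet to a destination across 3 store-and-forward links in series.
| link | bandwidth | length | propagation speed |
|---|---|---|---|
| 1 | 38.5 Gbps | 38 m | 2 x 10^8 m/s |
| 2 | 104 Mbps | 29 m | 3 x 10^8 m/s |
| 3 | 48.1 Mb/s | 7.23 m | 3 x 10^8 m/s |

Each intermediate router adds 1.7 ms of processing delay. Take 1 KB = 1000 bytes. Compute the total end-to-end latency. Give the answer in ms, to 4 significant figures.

L = 55200 bits.
Transmission delays (L/R per hop): 0.00143377, 0.530769, 1.14761 ms; sum = 1.67981 ms.
Propagation delays (d/s per hop): 0.00019, 9.66667e-05, 2.41e-05 ms; sum = 0.000310767 ms.
Processing at 2 router(s): 2 × 1.7 ms = 3.4 ms.
End-to-end = 5.080 ms.

5.080 ms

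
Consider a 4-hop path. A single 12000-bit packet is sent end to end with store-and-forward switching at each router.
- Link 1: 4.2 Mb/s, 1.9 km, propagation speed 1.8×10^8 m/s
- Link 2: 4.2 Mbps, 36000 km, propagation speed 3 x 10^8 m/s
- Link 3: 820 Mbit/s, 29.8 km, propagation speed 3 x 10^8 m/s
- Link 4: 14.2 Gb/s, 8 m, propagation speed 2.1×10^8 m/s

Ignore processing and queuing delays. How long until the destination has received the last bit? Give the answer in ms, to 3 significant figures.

Transmission delays (L/R per hop): 2.85714, 2.85714, 0.0146341, 0.00084507 ms; sum = 5.72976 ms.
Propagation delays (d/s per hop): 0.0105556, 120, 0.0993333, 3.80952e-05 ms; sum = 120.11 ms.
End-to-end = 126 ms.

126 ms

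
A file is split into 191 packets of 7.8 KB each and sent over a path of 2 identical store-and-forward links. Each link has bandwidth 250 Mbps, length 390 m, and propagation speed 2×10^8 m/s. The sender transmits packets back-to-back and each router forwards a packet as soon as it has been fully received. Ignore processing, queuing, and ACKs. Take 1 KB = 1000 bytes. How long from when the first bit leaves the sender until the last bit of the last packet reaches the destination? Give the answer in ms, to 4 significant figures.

Per-hop transmission t_tx = L/R = 62400/250000000 = 0.2496 ms.
Per-hop propagation t_prop = 390/200000000 = 0.00195 ms.
Pipeline fill: first packet needs 2·t_tx to clear all hops; remaining 190 packets each add one t_tx.
Total = (2+191-1)·t_tx + 2·t_prop = 192·0.2496 + 2·0.00195 = 47.93 ms.

47.93 ms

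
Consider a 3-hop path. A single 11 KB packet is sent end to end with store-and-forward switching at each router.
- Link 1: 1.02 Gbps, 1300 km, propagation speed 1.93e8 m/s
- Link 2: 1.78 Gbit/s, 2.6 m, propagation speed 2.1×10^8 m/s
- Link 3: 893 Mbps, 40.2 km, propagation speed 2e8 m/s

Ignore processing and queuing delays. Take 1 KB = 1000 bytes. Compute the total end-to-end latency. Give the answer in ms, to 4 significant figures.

7.171 ms

L = 88000 bits.
Transmission delays (L/R per hop): 0.0862745, 0.0494382, 0.0985442 ms; sum = 0.234257 ms.
Propagation delays (d/s per hop): 6.73575, 1.2381e-05, 0.201 ms; sum = 6.93676 ms.
End-to-end = 7.171 ms.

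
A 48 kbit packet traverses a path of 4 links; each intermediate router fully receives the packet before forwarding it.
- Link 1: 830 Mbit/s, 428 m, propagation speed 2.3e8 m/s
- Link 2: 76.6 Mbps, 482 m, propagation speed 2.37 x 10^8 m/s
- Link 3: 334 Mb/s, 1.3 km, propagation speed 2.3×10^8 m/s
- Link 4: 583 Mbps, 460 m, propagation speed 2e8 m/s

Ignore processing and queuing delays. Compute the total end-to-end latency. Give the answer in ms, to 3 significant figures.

0.922 ms

L = 48000 bits.
Transmission delays (L/R per hop): 0.0578313, 0.626632, 0.143713, 0.0823328 ms; sum = 0.910509 ms.
Propagation delays (d/s per hop): 0.00186087, 0.00203376, 0.00565217, 0.0023 ms; sum = 0.0118468 ms.
End-to-end = 0.922 ms.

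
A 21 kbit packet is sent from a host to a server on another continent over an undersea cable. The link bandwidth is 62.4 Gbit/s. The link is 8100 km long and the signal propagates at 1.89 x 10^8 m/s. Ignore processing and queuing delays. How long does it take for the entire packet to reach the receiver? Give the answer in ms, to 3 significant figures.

42.9 ms

L = 21000 bits.
Transmission delay = L/R = 21000 / 62400000000 = 0.000336538 ms.
Propagation delay = d/s = 8100000 m / 189000000 m/s = 42.8571 ms.
Total = 42.9 ms.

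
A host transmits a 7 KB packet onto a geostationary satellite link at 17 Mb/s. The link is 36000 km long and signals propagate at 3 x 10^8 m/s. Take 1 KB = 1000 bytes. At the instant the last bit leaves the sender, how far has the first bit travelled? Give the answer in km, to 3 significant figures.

988 km

t_tx = L/R = 56000/17000000 = 0.00329412 s.
Distance = s × t_tx = 300000000 × 0.00329412 = 988 km.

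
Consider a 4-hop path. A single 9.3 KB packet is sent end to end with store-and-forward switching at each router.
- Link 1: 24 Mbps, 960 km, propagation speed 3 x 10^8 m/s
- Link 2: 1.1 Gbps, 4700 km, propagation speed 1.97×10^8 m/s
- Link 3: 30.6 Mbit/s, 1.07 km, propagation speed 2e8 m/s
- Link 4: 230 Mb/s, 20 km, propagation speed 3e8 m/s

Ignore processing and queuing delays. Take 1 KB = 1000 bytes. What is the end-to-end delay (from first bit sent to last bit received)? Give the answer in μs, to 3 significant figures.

33100 μs

L = 74400 bits.
Transmission delays (L/R per hop): 3100, 67.6364, 2431.37, 323.478 μs; sum = 5922.49 μs.
Propagation delays (d/s per hop): 3200, 23857.9, 5.35, 66.6667 μs; sum = 27129.9 μs.
End-to-end = 33100 μs.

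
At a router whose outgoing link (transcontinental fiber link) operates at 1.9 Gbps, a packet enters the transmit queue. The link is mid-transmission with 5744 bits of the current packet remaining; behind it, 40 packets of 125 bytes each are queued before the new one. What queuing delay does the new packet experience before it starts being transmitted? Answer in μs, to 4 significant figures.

Each queued packet: L/R = 1000/1900000000 = 0.526316 μs.
40 queued → 21.0526 μs.
Plus remaining 5744 bits of current packet: 3.02316 μs.
Queuing delay = 24.08 μs.

24.08 μs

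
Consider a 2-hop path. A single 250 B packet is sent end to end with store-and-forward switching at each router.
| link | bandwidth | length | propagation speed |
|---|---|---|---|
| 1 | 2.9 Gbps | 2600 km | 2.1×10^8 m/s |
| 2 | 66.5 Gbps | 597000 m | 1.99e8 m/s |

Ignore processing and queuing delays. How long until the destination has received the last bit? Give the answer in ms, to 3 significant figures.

15.4 ms

L = 250 × 8 = 2000 bits.
Transmission delays (L/R per hop): 0.000689655, 3.00752e-05 ms; sum = 0.00071973 ms.
Propagation delays (d/s per hop): 12.381, 3 ms; sum = 15.381 ms.
End-to-end = 15.4 ms.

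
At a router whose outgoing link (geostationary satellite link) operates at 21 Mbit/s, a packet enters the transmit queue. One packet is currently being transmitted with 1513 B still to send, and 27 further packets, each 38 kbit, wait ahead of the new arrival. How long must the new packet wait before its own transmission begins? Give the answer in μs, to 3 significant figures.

49400 μs

Each queued packet: L/R = 38000/21000000 = 1809.52 μs.
27 queued → 48857.1 μs.
Plus remaining 12104 bits of current packet: 576.381 μs.
Queuing delay = 49400 μs.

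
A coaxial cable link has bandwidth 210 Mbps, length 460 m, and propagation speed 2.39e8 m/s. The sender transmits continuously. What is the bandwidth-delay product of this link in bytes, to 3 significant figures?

50.5 bytes

Propagation delay = 460 / 239000000 = 1.92469e-06 s.
BDP = R × t_prop = 210000000 × 1.92469e-06 = 404.184 bits.
In bytes: 404.184/8 = 50.5 bytes.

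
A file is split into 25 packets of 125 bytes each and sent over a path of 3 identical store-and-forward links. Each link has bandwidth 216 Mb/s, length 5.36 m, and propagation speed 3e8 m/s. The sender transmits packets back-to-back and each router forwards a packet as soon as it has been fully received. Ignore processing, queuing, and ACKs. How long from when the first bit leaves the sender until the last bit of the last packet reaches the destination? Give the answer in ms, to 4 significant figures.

0.1251 ms

Per-hop transmission t_tx = L/R = 1000/216000000 = 0.00462963 ms.
Per-hop propagation t_prop = 5.36/300000000 = 1.78667e-05 ms.
Pipeline fill: first packet needs 3·t_tx to clear all hops; remaining 24 packets each add one t_tx.
Total = (3+25-1)·t_tx + 3·t_prop = 27·0.00462963 + 3·1.78667e-05 = 0.1251 ms.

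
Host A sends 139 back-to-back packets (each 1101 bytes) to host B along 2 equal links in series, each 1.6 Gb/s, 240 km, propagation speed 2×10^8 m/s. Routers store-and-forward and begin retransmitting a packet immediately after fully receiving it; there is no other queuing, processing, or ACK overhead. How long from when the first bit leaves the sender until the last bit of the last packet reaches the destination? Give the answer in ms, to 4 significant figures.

3.171 ms

Per-hop transmission t_tx = L/R = 8808/1600000000 = 0.005505 ms.
Per-hop propagation t_prop = 240000/200000000 = 1.2 ms.
Pipeline fill: first packet needs 2·t_tx to clear all hops; remaining 138 packets each add one t_tx.
Total = (2+139-1)·t_tx + 2·t_prop = 140·0.005505 + 2·1.2 = 3.171 ms.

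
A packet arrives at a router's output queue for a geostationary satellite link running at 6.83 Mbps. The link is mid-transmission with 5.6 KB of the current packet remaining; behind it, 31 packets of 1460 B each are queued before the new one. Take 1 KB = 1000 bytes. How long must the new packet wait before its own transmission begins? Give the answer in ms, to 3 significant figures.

59.6 ms

Each queued packet: L/R = 11680/6830000 = 1.7101 ms.
31 queued → 53.0132 ms.
Plus remaining 44800 bits of current packet: 6.5593 ms.
Queuing delay = 59.6 ms.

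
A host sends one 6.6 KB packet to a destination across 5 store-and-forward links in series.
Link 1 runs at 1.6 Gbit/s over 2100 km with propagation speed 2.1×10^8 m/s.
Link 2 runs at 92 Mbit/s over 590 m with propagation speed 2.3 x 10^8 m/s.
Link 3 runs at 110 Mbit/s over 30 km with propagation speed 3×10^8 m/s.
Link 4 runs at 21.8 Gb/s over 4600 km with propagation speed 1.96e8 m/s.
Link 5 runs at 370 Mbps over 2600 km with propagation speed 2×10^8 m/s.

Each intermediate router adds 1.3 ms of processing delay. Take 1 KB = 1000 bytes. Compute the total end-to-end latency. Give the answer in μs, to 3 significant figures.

53000 μs

L = 52800 bits.
Transmission delays (L/R per hop): 33, 573.913, 480, 2.42202, 142.703 μs; sum = 1232.04 μs.
Propagation delays (d/s per hop): 10000, 2.56522, 100, 23469.4, 13000 μs; sum = 46572 μs.
Processing at 4 router(s): 4 × 1.3 ms = 5200 μs.
End-to-end = 53000 μs.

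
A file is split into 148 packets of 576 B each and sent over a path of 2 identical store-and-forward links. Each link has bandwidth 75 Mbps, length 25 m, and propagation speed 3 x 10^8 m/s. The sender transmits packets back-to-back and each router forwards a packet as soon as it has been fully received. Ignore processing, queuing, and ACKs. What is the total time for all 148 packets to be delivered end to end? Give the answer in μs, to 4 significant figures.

9155 μs

Per-hop transmission t_tx = L/R = 4608/75000000 = 61.44 μs.
Per-hop propagation t_prop = 25/300000000 = 0.0833333 μs.
Pipeline fill: first packet needs 2·t_tx to clear all hops; remaining 147 packets each add one t_tx.
Total = (2+148-1)·t_tx + 2·t_prop = 149·61.44 + 2·0.0833333 = 9155 μs.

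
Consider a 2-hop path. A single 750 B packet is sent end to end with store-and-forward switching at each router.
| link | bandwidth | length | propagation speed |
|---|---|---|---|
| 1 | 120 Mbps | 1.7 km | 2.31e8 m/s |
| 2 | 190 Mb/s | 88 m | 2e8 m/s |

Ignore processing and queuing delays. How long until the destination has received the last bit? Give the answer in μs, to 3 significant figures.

L = 750 × 8 = 6000 bits.
Transmission delays (L/R per hop): 50, 31.5789 μs; sum = 81.5789 μs.
Propagation delays (d/s per hop): 7.35931, 0.44 μs; sum = 7.79931 μs.
End-to-end = 89.4 μs.

89.4 μs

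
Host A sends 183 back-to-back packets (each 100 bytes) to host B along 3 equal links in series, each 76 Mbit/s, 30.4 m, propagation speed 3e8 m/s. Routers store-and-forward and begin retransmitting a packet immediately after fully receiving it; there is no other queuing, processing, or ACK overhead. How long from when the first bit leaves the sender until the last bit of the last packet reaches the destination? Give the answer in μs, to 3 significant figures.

1950 μs

Per-hop transmission t_tx = L/R = 800/76000000 = 10.5263 μs.
Per-hop propagation t_prop = 30.4/300000000 = 0.101333 μs.
Pipeline fill: first packet needs 3·t_tx to clear all hops; remaining 182 packets each add one t_tx.
Total = (3+183-1)·t_tx + 3·t_prop = 185·10.5263 + 3·0.101333 = 1950 μs.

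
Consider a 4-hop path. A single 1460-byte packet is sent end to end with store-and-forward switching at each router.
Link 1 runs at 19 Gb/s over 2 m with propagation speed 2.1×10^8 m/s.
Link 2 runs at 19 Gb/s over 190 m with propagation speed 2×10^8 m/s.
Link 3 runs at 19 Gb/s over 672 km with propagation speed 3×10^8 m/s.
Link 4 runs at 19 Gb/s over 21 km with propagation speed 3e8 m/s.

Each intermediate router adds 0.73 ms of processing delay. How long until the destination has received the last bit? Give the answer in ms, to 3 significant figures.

4.50 ms

L = 1460 × 8 = 11680 bits.
Transmission delay per hop = L/R = 11680/19000000000 = 0.000614737 ms; 4 hops → 0.00245895 ms.
Propagation delays (d/s per hop): 9.52381e-06, 0.00095, 2.24, 0.07 ms; sum = 2.31096 ms.
Processing at 3 router(s): 3 × 0.73 ms = 2.19 ms.
End-to-end = 4.50 ms.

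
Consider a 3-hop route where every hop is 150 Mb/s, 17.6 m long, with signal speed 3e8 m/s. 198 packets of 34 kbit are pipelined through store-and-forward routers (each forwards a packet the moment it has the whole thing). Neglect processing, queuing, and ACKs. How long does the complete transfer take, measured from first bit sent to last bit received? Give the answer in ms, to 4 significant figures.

Per-hop transmission t_tx = L/R = 34000/150000000 = 0.226667 ms.
Per-hop propagation t_prop = 17.6/300000000 = 5.86667e-05 ms.
Pipeline fill: first packet needs 3·t_tx to clear all hops; remaining 197 packets each add one t_tx.
Total = (3+198-1)·t_tx + 3·t_prop = 200·0.226667 + 3·5.86667e-05 = 45.33 ms.

45.33 ms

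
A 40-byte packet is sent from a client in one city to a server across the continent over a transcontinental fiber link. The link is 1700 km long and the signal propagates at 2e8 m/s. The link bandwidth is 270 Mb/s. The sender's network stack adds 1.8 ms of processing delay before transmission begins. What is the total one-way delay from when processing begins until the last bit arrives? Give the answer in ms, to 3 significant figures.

L = 40 × 8 = 320 bits.
Transmission delay = L/R = 320 / 270000000 = 0.00118519 ms.
Propagation delay = d/s = 1700000 m / 200000000 m/s = 8.5 ms.
Plus processing delay 1.8 ms = 1.8 ms.
Total = 10.3 ms.

10.3 ms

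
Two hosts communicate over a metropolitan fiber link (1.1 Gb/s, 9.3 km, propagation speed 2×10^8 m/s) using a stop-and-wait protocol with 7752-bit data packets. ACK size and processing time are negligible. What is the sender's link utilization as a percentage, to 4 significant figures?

t_tx = L/R = 7752/1100000000 = 7.04727e-06 s.
t_prop = 9300/200000000 = 4.65e-05 s; RTT = 9.3e-05 s.
Cycle = t_tx + RTT = 0.000100047 s.
Utilization = t_tx / cycle = 7.04727e-06/0.000100047 = 7.044 %.

7.044 %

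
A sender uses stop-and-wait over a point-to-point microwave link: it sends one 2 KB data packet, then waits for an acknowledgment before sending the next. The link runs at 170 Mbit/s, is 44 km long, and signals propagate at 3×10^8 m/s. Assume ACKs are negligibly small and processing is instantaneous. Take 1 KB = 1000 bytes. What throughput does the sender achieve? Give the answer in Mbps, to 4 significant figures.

t_tx = L/R = 16000/170000000 = 9.41176e-05 s.
t_prop = 44000/300000000 = 0.000146667 s; RTT = 0.000293333 s.
Cycle = t_tx + RTT = 0.000387451 s.
Throughput = L / cycle = 16000 / 0.000387451 = 41.30 Mbps.

41.30 Mbps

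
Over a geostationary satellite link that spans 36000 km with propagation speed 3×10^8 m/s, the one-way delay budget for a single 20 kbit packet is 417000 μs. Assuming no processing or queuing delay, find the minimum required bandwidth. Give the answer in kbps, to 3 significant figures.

Propagation delay = 36000000 / 300000000 = 120000 μs.
Transmission budget = 417000 − 120000 = 297000 μs.
R ≥ L / t_tx = 20000 bits / 0.297 s = 67.3 kbps.

67.3 kbps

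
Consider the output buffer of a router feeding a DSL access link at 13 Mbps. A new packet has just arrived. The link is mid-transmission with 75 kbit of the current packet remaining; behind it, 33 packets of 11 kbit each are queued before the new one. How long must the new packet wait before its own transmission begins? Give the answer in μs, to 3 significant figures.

33700 μs

Each queued packet: L/R = 11000/13000000 = 846.154 μs.
33 queued → 27923.1 μs.
Plus remaining 75000 bits of current packet: 5769.23 μs.
Queuing delay = 33700 μs.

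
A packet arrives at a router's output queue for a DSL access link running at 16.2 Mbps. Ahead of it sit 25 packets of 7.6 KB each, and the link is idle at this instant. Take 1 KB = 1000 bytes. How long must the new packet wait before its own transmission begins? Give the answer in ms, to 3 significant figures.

93.8 ms

Each queued packet: L/R = 60800/16200000 = 3.75309 ms.
25 queued → 93.8272 ms.
Queuing delay = 93.8 ms.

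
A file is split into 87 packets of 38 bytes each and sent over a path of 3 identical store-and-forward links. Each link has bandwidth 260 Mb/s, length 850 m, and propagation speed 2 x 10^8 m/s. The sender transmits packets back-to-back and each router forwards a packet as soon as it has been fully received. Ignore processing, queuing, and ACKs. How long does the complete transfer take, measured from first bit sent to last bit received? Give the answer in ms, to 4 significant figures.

Per-hop transmission t_tx = L/R = 304/260000000 = 0.00116923 ms.
Per-hop propagation t_prop = 850/200000000 = 0.00425 ms.
Pipeline fill: first packet needs 3·t_tx to clear all hops; remaining 86 packets each add one t_tx.
Total = (3+87-1)·t_tx + 3·t_prop = 89·0.00116923 + 3·0.00425 = 0.1168 ms.

0.1168 ms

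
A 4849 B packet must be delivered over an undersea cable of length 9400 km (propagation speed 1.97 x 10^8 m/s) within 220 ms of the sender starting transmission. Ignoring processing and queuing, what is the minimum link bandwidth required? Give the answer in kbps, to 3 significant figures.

225 kbps

L = 38792 bits.
Propagation delay = 9400000 / 197000000 = 47.7157 ms.
Transmission budget = 220 − 47.7157 = 172.284 ms.
R ≥ L / t_tx = 38792 bits / 0.172284 s = 225 kbps.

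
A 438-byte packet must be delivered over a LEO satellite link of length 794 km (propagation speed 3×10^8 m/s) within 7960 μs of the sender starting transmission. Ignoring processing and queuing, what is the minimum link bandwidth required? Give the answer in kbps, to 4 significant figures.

659.5 kbps

L = 3504 bits.
Propagation delay = 794000 / 300000000 = 2646.67 μs.
Transmission budget = 7960 − 2646.67 = 5313.33 μs.
R ≥ L / t_tx = 3504 bits / 0.00531333 s = 659.5 kbps.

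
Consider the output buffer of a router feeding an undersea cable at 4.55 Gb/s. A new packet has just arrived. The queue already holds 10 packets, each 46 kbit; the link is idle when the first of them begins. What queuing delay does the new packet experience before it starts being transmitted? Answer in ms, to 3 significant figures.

Each queued packet: L/R = 46000/4550000000 = 0.0101099 ms.
10 queued → 0.101099 ms.
Queuing delay = 0.101 ms.

0.101 ms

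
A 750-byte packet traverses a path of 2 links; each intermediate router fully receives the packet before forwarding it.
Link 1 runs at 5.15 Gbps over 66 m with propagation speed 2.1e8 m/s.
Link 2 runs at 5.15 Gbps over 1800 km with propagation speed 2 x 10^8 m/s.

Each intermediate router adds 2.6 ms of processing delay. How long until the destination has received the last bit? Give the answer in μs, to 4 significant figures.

11600 μs

L = 750 × 8 = 6000 bits.
Transmission delay per hop = L/R = 6000/5150000000 = 1.16505 μs; 2 hops → 2.3301 μs.
Propagation delays (d/s per hop): 0.314286, 9000 μs; sum = 9000.31 μs.
Processing at 1 router(s): 1 × 2.6 ms = 2600 μs.
End-to-end = 11600 μs.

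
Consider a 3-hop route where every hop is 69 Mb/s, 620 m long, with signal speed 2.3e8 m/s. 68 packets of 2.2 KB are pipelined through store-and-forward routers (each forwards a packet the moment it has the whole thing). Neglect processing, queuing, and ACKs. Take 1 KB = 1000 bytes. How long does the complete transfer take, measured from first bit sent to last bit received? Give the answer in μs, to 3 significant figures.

Per-hop transmission t_tx = L/R = 17600/69000000 = 255.072 μs.
Per-hop propagation t_prop = 620/2.3e+08 = 2.69565 μs.
Pipeline fill: first packet needs 3·t_tx to clear all hops; remaining 67 packets each add one t_tx.
Total = (3+68-1)·t_tx + 3·t_prop = 70·255.072 + 3·2.69565 = 17900 μs.

17900 μs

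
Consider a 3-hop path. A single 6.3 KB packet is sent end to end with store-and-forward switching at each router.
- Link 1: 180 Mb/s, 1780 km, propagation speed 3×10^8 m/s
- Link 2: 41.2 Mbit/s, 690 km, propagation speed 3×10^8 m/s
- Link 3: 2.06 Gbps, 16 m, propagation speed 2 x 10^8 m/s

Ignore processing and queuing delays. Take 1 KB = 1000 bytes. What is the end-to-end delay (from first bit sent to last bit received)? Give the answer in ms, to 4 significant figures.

L = 50400 bits.
Transmission delays (L/R per hop): 0.28, 1.2233, 0.024466 ms; sum = 1.52777 ms.
Propagation delays (d/s per hop): 5.93333, 2.3, 8e-05 ms; sum = 8.23341 ms.
End-to-end = 9.761 ms.

9.761 ms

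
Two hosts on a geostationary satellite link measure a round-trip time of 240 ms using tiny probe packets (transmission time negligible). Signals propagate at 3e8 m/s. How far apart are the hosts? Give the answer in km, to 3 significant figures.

36000 km

One-way propagation = RTT/2 = 120 ms.
d = s × t = 300000000 × 0.12 = 36000 km.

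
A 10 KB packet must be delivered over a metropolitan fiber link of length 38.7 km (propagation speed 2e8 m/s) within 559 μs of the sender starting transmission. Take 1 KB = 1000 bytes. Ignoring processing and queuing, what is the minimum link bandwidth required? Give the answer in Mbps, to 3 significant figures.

L = 80000 bits.
Propagation delay = 38700 / 200000000 = 193.5 μs.
Transmission budget = 559 − 193.5 = 365.5 μs.
R ≥ L / t_tx = 80000 bits / 0.0003655 s = 219 Mbps.

219 Mbps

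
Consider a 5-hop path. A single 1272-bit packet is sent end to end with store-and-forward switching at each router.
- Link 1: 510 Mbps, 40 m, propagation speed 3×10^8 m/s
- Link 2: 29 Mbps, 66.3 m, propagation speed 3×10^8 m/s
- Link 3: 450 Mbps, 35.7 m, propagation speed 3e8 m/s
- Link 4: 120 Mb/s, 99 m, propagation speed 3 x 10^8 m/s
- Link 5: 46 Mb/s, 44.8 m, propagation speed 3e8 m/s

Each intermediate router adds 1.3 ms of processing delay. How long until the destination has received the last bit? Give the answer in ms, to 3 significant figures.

Transmission delays (L/R per hop): 0.00249412, 0.0438621, 0.00282667, 0.0106, 0.0276522 ms; sum = 0.087435 ms.
Propagation delays (d/s per hop): 0.000133333, 0.000221, 0.000119, 0.00033, 0.000149333 ms; sum = 0.000952667 ms.
Processing at 4 router(s): 4 × 1.3 ms = 5.2 ms.
End-to-end = 5.29 ms.

5.29 ms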